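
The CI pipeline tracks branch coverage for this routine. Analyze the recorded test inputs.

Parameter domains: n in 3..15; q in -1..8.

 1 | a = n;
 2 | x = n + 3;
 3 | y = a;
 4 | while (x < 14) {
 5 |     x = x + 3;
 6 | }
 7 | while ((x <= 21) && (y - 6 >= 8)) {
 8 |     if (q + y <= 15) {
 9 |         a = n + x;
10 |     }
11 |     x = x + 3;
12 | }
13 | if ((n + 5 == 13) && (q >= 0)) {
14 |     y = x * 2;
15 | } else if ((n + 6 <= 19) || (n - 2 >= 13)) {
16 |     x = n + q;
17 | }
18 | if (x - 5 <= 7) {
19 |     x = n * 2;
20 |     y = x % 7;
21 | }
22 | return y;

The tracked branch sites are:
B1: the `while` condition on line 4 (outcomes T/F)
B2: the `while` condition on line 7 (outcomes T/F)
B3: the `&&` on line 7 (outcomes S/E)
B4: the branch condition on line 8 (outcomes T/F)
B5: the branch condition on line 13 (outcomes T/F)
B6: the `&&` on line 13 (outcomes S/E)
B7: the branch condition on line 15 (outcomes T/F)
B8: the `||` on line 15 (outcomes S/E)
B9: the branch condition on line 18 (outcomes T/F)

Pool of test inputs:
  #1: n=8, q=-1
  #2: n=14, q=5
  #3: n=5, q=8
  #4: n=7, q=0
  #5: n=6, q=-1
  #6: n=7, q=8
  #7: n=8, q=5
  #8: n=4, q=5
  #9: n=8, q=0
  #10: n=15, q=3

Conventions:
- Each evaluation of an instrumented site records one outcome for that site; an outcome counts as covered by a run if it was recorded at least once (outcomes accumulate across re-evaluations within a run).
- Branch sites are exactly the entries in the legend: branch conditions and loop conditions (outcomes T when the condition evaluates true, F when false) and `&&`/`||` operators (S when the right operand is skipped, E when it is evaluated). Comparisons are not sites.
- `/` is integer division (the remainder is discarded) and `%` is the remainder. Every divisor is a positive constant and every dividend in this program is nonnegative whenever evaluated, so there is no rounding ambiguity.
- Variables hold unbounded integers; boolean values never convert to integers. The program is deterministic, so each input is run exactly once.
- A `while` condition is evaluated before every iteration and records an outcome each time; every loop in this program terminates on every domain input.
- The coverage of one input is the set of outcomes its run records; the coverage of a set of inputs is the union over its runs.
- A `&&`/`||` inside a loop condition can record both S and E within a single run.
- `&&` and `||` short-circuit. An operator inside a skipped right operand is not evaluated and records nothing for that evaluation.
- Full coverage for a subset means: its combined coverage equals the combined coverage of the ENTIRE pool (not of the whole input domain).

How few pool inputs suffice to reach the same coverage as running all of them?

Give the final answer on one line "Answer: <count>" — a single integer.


#1 (n=8, q=-1) -> covered: B1=T, B1=F, B2=F, B3=E, B5=F, B6=E, B7=T, B8=S, B9=T
#2 (n=14, q=5) -> covered: B1=F, B2=T, B2=F, B3=S, B3=E, B4=F, B5=F, B6=S, B7=F, B8=E, B9=F
#3 (n=5, q=8) -> covered: B1=T, B1=F, B2=F, B3=E, B5=F, B6=S, B7=T, B8=S, B9=F
#4 (n=7, q=0) -> covered: B1=T, B1=F, B2=F, B3=E, B5=F, B6=S, B7=T, B8=S, B9=T
#5 (n=6, q=-1) -> covered: B1=T, B1=F, B2=F, B3=E, B5=F, B6=S, B7=T, B8=S, B9=T
#6 (n=7, q=8) -> covered: B1=T, B1=F, B2=F, B3=E, B5=F, B6=S, B7=T, B8=S, B9=F
#7 (n=8, q=5) -> covered: B1=T, B1=F, B2=F, B3=E, B5=T, B6=E, B9=F
#8 (n=4, q=5) -> covered: B1=T, B1=F, B2=F, B3=E, B5=F, B6=S, B7=T, B8=S, B9=T
#9 (n=8, q=0) -> covered: B1=T, B1=F, B2=F, B3=E, B5=T, B6=E, B9=F
#10 (n=15, q=3) -> covered: B1=F, B2=T, B2=F, B3=S, B3=E, B4=F, B5=F, B6=S, B7=T, B8=E, B9=F
pool-wide coverage (17 outcomes): B1=T, B1=F, B2=T, B2=F, B3=S, B3=E, B4=F, B5=T, B5=F, B6=S, B6=E, B7=T, B7=F, B8=S, B8=E, B9=T, B9=F
size 1 is not enough: best union over all size-1 subsets is 11/17
size 2 is not enough: best union over all size-2 subsets is 16/17
inputs {1, 2, 7} (size 3) cover everything; no size-3 subset with a lexicographically smaller index list covers all 17
Answer: 3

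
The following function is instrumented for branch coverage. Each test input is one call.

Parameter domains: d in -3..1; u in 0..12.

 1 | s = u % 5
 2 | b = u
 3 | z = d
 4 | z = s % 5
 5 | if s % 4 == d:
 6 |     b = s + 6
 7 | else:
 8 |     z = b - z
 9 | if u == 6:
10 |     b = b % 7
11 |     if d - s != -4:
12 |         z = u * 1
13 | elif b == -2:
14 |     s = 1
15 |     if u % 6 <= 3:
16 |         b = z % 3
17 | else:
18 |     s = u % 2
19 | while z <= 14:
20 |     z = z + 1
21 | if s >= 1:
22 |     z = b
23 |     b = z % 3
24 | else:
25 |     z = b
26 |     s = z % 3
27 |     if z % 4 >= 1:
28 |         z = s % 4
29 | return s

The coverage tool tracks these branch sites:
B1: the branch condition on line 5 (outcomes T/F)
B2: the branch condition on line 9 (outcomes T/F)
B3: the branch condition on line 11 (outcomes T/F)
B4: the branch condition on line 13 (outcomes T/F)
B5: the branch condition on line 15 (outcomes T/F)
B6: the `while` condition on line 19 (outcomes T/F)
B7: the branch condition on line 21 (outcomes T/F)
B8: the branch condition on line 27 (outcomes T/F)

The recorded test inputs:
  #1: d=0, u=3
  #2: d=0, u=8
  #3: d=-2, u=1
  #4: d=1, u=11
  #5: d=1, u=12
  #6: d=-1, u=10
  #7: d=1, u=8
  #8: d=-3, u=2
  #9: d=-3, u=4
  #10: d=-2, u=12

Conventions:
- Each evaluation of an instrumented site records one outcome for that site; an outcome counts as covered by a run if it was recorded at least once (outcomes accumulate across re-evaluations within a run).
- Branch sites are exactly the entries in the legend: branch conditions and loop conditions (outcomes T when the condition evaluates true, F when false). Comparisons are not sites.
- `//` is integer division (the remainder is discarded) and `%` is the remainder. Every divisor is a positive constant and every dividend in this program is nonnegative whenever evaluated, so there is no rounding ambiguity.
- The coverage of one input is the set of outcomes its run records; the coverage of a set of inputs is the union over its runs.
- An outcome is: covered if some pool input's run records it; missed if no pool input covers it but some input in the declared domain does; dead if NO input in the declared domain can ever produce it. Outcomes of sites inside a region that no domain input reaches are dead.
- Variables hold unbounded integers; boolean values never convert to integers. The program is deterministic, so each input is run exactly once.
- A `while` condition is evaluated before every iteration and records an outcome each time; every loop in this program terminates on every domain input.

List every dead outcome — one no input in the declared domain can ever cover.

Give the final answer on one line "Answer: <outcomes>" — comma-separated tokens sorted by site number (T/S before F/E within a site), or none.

exhaustive pass over the 65-input domain:
  B4=T: never recorded by any domain input -> dead
  B5=T: never recorded by any domain input -> dead
  B5=F: never recorded by any domain input -> dead
  reachable outcomes have witnesses, e.g. B1=T (e.g. d=0, u=0), B1=F (e.g. d=-3, u=0), B2=T (e.g. d=-3, u=6), B2=F (e.g. d=-3, u=0)

Answer: B4=T, B5=T, B5=F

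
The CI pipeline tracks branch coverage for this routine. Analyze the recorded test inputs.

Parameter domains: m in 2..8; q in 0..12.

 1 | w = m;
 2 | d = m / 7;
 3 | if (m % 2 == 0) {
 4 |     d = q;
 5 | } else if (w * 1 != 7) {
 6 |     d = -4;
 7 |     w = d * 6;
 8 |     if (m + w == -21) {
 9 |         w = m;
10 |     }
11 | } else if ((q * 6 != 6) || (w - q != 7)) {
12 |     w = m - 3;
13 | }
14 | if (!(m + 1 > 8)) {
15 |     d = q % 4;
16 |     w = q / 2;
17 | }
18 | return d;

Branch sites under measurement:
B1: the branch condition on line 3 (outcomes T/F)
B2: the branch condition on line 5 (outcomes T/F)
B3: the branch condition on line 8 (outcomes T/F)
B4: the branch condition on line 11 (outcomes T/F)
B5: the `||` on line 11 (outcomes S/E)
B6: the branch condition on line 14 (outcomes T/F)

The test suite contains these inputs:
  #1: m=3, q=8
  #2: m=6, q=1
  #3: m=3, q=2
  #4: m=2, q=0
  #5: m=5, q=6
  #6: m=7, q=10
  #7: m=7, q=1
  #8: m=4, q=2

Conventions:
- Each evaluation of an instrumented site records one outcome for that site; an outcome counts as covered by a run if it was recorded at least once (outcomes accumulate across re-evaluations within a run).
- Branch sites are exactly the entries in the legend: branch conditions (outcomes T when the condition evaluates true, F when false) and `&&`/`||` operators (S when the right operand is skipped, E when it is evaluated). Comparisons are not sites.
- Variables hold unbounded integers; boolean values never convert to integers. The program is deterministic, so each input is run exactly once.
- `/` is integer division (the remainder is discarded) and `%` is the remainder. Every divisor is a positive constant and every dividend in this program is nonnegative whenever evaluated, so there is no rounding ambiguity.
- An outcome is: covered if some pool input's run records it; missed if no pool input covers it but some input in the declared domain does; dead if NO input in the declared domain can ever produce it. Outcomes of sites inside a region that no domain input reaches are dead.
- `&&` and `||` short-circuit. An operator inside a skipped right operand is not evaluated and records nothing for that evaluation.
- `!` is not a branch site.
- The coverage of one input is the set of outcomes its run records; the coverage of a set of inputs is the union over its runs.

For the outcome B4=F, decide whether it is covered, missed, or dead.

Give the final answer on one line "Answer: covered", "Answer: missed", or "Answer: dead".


no pool input records B4=F
checking all 91 inputs in the declared domain: B4=F is never recorded -> dead
Answer: dead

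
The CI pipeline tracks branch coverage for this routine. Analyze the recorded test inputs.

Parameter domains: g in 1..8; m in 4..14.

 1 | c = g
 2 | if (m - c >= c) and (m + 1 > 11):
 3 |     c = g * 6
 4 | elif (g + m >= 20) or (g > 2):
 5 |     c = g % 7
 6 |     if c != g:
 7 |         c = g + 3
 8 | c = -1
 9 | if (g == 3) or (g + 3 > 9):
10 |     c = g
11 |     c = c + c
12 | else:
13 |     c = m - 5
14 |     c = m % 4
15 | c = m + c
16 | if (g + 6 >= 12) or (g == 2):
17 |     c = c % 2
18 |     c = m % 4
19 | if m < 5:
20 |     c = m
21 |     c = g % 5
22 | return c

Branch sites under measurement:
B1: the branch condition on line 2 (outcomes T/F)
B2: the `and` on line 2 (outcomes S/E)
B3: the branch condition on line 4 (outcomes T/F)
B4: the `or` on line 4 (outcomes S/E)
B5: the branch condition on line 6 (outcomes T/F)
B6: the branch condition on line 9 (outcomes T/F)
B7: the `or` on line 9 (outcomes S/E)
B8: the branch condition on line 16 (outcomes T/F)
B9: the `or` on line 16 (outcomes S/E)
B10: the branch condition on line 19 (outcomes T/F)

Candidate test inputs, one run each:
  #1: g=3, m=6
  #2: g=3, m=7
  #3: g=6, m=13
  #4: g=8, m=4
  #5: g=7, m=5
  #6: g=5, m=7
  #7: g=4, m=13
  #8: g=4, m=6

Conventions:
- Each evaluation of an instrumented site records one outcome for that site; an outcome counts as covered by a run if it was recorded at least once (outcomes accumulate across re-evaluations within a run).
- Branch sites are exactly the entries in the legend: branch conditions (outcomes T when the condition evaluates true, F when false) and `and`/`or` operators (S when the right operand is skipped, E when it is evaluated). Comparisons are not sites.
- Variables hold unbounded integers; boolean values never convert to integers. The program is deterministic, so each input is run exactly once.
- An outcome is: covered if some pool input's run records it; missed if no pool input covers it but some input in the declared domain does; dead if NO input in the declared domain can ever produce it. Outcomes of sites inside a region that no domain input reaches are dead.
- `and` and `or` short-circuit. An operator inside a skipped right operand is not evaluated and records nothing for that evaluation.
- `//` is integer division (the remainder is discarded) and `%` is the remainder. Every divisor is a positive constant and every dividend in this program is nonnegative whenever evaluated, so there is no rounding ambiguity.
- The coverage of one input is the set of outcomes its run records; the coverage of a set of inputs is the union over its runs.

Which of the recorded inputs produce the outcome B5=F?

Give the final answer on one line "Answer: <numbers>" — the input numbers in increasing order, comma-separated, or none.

input #1 (g=3, m=6): covers B5=F
input #2 (g=3, m=7): covers B5=F
input #3 (g=6, m=13): misses B5=F
input #4 (g=8, m=4): misses B5=F
input #5 (g=7, m=5): misses B5=F
input #6 (g=5, m=7): covers B5=F
input #7 (g=4, m=13): misses B5=F
input #8 (g=4, m=6): covers B5=F

Answer: 1, 2, 6, 8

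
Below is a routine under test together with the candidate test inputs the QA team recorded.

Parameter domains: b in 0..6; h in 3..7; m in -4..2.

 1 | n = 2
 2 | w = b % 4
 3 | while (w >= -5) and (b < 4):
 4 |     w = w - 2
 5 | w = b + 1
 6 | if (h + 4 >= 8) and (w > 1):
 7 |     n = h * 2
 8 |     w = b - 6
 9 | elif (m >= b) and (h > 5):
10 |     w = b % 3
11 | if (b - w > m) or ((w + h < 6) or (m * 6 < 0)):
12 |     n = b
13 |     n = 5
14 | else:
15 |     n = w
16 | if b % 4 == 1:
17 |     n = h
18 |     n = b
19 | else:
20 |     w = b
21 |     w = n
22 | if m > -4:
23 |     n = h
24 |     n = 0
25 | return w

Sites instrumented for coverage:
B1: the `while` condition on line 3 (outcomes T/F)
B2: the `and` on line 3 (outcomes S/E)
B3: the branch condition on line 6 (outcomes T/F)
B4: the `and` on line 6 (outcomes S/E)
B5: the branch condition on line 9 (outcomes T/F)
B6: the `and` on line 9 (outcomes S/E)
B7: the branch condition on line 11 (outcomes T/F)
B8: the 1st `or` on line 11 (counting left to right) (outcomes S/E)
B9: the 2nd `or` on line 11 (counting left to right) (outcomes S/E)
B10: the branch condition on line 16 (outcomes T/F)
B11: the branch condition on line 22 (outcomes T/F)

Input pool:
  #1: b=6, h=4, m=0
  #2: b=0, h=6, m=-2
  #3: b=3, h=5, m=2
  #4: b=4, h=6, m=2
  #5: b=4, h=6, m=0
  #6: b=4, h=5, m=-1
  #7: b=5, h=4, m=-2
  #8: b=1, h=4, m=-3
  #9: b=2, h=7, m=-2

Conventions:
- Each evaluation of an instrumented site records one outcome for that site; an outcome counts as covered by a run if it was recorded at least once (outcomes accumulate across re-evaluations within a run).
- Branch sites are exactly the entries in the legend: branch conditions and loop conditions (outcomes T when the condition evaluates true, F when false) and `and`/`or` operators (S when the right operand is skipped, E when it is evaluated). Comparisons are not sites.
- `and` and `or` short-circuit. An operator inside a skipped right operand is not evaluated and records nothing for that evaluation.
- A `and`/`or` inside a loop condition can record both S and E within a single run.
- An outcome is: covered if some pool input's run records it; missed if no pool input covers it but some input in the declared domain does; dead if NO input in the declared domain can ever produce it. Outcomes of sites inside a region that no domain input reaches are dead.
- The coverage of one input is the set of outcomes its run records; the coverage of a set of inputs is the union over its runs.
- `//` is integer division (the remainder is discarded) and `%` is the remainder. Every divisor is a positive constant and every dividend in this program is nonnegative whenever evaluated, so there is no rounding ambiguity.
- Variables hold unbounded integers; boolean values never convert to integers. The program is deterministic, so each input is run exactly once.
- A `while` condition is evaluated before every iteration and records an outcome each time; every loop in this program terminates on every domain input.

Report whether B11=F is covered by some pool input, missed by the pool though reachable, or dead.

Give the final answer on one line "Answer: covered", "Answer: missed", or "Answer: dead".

no pool input records B11=F
but domain input (b=0, h=3, m=-4) does record it -> reachable, so missed

Answer: missed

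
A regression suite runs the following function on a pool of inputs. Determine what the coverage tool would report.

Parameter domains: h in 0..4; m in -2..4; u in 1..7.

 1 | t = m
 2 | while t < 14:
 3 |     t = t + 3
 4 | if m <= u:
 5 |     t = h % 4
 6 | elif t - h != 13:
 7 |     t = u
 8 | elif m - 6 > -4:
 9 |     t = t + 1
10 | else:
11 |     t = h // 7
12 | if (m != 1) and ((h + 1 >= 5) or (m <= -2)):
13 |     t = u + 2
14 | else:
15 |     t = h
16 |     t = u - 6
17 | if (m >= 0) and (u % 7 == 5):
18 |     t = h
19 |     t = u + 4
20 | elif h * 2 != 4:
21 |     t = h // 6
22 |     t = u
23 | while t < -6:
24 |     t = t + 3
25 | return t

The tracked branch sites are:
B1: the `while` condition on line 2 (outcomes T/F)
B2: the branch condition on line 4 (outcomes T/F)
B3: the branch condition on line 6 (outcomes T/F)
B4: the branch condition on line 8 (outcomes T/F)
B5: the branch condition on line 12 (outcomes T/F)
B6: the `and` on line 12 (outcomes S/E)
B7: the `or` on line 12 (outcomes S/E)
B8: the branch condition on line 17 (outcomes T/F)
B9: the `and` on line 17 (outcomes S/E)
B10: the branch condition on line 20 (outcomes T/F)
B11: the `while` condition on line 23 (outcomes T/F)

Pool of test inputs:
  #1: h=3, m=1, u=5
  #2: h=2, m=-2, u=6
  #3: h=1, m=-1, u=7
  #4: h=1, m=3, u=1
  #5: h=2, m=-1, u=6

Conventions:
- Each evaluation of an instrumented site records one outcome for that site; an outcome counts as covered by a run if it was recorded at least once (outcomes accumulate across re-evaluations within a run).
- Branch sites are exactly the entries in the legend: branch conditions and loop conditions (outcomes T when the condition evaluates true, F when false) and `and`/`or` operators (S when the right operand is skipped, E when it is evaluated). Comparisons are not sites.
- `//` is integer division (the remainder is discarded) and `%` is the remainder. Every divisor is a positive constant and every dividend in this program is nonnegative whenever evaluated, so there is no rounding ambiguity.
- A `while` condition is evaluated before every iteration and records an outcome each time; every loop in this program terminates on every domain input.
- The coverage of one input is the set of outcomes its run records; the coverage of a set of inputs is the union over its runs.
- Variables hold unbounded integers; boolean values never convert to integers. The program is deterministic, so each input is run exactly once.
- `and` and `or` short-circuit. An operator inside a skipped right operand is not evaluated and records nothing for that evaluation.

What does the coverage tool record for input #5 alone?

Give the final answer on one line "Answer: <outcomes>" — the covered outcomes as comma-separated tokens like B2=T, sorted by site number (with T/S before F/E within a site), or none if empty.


Running input #5 (h=2, m=-1, u=6), event by event:
  B1->T, B1->T, B1->T, B1->T, B1->T, B1->F, B2->T, B6->E, B7->E, B5->F
  B9->S, B8->F, B10->F, B11->F
collecting distinct outcomes: B1=T, B1=F, B2=T, B5=F, B6=E, B7=E, B8=F, B9=S, B10=F, B11=F
Answer: B1=T, B1=F, B2=T, B5=F, B6=E, B7=E, B8=F, B9=S, B10=F, B11=F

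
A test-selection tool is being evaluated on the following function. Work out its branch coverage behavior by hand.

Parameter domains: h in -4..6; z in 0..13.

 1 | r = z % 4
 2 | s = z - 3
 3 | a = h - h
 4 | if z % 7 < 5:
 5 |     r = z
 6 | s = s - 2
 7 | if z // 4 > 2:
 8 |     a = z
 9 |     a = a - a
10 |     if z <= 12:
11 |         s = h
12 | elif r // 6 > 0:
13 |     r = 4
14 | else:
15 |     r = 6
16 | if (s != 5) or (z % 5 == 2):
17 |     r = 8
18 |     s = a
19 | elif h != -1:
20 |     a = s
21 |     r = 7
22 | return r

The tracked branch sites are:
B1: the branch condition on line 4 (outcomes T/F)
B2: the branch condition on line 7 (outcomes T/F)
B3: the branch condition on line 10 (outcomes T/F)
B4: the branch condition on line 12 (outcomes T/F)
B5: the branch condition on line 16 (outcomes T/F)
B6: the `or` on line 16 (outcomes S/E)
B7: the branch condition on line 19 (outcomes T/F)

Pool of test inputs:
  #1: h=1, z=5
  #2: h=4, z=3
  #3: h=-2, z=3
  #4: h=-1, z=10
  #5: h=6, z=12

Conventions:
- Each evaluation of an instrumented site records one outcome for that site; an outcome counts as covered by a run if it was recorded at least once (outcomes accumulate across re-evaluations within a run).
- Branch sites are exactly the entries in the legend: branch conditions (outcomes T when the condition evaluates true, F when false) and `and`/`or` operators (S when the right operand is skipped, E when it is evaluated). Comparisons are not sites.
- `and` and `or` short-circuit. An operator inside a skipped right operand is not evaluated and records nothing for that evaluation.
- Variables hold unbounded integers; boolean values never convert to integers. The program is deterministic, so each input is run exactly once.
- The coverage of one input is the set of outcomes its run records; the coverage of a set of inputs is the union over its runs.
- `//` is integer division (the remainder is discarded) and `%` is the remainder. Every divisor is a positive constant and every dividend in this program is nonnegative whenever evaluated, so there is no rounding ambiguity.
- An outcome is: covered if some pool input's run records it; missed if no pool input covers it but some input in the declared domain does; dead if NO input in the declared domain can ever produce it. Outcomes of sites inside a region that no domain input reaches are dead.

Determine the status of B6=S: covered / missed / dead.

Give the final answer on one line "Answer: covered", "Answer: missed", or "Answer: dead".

B6=S is recorded by pool input(s) 1, 2, 3, 5 -> covered

Answer: covered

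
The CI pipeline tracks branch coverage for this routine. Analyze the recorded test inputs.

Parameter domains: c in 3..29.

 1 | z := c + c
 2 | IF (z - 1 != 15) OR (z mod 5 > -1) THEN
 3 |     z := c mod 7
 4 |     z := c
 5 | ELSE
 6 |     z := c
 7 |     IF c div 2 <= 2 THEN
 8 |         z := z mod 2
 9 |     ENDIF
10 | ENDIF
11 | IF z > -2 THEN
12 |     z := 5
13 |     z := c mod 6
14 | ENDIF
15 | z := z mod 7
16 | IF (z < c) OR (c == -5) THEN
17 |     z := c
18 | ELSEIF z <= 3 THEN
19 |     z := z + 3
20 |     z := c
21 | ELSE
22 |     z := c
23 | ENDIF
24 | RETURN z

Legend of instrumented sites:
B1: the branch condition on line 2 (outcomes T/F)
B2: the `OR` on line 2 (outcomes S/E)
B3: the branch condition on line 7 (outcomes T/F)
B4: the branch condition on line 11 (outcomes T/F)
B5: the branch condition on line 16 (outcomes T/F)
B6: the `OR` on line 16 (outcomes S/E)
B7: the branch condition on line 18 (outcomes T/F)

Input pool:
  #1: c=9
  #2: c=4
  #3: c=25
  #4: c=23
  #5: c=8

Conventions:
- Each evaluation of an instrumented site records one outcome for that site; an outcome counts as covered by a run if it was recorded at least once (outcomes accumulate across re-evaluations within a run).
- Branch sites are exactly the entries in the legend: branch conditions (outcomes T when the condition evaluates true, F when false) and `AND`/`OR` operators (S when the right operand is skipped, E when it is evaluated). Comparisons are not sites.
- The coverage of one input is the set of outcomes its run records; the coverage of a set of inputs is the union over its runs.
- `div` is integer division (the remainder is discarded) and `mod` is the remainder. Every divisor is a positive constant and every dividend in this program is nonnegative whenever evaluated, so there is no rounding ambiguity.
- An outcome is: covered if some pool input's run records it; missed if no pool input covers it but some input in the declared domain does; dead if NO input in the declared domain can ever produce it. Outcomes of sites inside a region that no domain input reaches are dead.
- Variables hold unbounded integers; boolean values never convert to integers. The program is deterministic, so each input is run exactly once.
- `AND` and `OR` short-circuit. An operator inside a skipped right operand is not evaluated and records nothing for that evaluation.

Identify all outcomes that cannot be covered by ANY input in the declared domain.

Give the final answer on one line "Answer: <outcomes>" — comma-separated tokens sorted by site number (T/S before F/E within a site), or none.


checking every outcome against all 27 domain inputs:
  B1=F: zero occurrences over every domain input -> dead
  B3=T: zero occurrences over every domain input -> dead
  B3=F: zero occurrences over every domain input -> dead
  B4=F: zero occurrences over every domain input -> dead
  reachable outcomes have witnesses, e.g. B1=T (e.g. c=3), B2=S (e.g. c=3), B2=E (e.g. c=8), B4=T (e.g. c=3)
Answer: B1=F, B3=T, B3=F, B4=F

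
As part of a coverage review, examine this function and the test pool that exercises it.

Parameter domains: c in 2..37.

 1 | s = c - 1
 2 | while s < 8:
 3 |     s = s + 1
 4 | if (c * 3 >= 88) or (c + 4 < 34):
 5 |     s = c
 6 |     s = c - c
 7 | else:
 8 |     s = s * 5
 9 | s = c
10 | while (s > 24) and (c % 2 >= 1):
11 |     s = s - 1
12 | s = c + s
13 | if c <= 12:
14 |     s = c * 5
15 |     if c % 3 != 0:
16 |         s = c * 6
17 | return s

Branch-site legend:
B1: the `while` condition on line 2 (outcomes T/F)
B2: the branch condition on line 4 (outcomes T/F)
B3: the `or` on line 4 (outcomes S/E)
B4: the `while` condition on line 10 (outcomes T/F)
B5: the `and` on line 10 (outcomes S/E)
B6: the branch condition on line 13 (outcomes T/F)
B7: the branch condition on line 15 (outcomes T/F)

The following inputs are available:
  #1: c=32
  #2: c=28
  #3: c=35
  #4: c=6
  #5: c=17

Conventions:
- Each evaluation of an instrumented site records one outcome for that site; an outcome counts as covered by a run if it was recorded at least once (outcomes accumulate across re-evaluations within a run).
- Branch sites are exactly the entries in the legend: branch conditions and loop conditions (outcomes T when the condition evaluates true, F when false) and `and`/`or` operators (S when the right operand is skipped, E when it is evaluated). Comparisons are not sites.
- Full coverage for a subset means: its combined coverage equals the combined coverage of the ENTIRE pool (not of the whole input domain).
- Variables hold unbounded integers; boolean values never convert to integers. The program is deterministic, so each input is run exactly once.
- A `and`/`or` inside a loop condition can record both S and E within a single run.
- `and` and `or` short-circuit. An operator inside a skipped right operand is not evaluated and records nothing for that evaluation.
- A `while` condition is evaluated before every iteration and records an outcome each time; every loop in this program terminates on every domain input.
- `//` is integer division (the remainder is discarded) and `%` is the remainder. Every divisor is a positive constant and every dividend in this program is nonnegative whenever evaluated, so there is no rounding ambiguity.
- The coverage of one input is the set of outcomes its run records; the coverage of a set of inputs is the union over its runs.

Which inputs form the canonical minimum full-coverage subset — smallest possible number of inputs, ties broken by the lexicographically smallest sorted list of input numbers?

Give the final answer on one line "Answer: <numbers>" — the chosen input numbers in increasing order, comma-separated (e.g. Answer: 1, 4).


input #1, c=32: events B1->F, B3->S, B2->T, B5->E, B4->F, B6->F; outcomes B1=F, B2=T, B3=S, B4=F, B5=E, B6=F
input #2, c=28: events B1->F, B3->E, B2->T, B5->E, B4->F, B6->F; outcomes B1=F, B2=T, B3=E, B4=F, B5=E, B6=F
input #3, c=35: events B1->F, B3->S, B2->T, B5->E, B4->T, B5->E, B4->T, B5->E, B4->T, B5->E, B4->T, B5->E, B4->T, B5->E, ...; outcomes B1=F, B2=T, B3=S, B4=T, B4=F, B5=S, B5=E, B6=F
input #4, c=6: events B1->T, B1->T, B1->T, B1->F, B3->E, B2->T, B5->S, B4->F, B6->T, B7->F; outcomes B1=T, B1=F, B2=T, B3=E, B4=F, B5=S, B6=T, B7=F
input #5, c=17: events B1->F, B3->E, B2->T, B5->S, B4->F, B6->F; outcomes B1=F, B2=T, B3=E, B4=F, B5=S, B6=F
union over all inputs: B1=T, B1=F, B2=T, B3=S, B3=E, B4=T, B4=F, B5=S, B5=E, B6=T, B6=F, B7=F (12 outcomes)
every size-1 subset falls short of the 12 outcomes (best: 8/12)
the canonical winner is {3, 4}: size 2, full 12-outcome coverage, earliest index list among size-2 covers
Answer: 3, 4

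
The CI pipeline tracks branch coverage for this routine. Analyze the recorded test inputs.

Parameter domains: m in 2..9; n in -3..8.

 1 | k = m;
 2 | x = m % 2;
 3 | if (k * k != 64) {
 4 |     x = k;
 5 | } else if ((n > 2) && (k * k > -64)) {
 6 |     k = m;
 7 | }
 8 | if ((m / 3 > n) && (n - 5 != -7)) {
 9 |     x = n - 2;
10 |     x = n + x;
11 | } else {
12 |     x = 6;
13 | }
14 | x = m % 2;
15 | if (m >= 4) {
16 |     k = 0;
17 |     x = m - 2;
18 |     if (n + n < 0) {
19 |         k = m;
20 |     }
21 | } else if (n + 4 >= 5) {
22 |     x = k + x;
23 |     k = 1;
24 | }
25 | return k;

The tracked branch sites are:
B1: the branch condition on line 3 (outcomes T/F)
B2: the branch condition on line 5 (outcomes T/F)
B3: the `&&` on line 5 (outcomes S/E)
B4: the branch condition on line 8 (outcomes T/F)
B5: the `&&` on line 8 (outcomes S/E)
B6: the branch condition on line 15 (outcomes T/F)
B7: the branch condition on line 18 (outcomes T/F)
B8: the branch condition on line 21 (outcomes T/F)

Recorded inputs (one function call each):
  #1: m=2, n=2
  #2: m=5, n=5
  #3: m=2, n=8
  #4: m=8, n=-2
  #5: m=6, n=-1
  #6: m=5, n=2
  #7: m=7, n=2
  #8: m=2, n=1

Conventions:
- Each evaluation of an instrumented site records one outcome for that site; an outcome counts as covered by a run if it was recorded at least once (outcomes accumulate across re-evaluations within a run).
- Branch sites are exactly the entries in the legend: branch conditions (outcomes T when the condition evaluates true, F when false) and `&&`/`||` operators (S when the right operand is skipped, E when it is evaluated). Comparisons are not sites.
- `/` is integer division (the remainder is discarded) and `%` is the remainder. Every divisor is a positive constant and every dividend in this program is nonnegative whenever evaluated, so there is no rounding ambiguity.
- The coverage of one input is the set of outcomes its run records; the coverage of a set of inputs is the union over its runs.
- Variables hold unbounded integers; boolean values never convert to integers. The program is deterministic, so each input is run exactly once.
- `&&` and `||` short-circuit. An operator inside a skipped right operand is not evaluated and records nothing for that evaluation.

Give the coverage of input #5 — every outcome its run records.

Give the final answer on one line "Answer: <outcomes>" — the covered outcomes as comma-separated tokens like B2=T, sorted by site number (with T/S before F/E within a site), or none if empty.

Tracing the run of input #5 (m=6, n=-1):
  B1->T, B5->E, B4->T, B6->T, B7->T
deduplicating events, the covered set is: B1=T, B4=T, B5=E, B6=T, B7=T

Answer: B1=T, B4=T, B5=E, B6=T, B7=T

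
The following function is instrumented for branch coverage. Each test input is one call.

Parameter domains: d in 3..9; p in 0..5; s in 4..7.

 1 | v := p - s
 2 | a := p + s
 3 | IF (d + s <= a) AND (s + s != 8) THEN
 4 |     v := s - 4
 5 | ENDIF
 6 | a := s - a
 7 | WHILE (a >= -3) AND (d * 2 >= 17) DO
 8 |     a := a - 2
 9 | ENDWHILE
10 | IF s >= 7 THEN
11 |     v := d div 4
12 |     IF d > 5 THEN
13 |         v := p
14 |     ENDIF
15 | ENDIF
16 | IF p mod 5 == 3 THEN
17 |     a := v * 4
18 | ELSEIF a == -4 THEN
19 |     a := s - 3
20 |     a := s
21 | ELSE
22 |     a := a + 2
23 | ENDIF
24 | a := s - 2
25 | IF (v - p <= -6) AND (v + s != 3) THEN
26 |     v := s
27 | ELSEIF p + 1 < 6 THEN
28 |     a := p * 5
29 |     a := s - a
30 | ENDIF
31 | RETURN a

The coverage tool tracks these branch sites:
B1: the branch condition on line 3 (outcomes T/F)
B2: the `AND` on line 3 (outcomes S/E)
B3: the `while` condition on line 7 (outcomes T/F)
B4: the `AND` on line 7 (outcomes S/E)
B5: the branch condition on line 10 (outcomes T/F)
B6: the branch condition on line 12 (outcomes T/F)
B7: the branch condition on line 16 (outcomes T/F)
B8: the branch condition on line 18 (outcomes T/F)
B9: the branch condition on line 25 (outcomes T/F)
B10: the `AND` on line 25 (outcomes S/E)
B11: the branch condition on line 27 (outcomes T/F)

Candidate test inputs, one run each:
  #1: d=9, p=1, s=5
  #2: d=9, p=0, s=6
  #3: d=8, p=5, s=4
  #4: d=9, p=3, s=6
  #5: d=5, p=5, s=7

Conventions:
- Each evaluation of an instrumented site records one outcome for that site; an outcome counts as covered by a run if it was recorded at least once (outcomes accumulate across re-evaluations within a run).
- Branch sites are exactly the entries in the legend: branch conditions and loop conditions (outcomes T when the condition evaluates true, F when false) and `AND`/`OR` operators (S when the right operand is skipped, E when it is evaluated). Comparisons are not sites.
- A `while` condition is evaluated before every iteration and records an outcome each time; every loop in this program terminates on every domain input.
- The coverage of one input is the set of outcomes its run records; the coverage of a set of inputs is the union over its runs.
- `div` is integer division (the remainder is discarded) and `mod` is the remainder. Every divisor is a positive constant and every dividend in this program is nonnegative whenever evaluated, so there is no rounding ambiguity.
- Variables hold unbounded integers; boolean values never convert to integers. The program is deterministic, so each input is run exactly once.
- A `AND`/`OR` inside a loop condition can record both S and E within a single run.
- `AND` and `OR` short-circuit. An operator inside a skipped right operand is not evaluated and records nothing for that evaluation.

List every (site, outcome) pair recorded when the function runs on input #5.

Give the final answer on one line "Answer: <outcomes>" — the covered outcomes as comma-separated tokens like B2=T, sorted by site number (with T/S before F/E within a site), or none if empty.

Event log for input #5 (d=5, p=5, s=7):
  B2->E, B1->T, B4->S, B3->F, B5->T, B6->F, B7->F, B8->F, B10->S, B9->F
  B11->F
deduplicating events, the covered set is: B1=T, B2=E, B3=F, B4=S, B5=T, B6=F, B7=F, B8=F, B9=F, B10=S, B11=F

Answer: B1=T, B2=E, B3=F, B4=S, B5=T, B6=F, B7=F, B8=F, B9=F, B10=S, B11=F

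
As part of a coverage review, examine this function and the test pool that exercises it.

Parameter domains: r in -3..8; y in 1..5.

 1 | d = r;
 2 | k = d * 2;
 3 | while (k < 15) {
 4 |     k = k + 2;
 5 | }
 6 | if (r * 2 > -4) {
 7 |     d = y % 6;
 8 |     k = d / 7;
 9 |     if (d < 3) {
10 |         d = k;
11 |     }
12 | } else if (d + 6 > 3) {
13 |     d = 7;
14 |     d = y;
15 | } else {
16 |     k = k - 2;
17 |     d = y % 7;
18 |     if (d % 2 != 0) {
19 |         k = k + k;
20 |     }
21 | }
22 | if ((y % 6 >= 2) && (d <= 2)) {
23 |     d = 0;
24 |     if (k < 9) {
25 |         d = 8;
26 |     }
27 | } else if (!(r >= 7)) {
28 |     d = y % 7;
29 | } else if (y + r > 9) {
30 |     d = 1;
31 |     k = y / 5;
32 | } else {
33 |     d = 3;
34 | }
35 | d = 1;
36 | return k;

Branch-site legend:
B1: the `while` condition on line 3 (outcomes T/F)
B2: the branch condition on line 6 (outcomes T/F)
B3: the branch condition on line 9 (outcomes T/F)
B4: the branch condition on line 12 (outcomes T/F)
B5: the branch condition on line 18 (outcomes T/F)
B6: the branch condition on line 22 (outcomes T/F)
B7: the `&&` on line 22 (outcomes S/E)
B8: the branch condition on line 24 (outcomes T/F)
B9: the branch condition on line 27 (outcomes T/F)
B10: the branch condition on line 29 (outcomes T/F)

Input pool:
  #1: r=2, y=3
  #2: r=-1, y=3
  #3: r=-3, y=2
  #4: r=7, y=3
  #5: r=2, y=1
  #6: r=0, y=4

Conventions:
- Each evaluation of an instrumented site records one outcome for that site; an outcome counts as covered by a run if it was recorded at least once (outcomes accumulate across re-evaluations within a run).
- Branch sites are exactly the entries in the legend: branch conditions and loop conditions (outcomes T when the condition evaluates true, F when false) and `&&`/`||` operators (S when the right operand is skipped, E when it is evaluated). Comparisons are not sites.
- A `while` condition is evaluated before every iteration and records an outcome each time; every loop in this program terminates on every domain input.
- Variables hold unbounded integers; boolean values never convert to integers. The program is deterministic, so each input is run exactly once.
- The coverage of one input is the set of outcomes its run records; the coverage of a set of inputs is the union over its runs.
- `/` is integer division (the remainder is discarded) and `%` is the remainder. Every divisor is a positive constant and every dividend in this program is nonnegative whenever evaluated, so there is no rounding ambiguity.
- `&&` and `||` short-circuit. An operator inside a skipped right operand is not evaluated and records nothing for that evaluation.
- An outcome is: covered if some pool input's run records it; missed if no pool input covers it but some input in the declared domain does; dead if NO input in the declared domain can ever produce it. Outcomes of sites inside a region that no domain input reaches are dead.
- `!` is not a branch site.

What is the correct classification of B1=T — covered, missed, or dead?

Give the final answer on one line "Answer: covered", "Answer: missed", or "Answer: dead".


B1=T is recorded by pool input(s) 1, 2, 3, 4, 5, 6 -> covered
Answer: covered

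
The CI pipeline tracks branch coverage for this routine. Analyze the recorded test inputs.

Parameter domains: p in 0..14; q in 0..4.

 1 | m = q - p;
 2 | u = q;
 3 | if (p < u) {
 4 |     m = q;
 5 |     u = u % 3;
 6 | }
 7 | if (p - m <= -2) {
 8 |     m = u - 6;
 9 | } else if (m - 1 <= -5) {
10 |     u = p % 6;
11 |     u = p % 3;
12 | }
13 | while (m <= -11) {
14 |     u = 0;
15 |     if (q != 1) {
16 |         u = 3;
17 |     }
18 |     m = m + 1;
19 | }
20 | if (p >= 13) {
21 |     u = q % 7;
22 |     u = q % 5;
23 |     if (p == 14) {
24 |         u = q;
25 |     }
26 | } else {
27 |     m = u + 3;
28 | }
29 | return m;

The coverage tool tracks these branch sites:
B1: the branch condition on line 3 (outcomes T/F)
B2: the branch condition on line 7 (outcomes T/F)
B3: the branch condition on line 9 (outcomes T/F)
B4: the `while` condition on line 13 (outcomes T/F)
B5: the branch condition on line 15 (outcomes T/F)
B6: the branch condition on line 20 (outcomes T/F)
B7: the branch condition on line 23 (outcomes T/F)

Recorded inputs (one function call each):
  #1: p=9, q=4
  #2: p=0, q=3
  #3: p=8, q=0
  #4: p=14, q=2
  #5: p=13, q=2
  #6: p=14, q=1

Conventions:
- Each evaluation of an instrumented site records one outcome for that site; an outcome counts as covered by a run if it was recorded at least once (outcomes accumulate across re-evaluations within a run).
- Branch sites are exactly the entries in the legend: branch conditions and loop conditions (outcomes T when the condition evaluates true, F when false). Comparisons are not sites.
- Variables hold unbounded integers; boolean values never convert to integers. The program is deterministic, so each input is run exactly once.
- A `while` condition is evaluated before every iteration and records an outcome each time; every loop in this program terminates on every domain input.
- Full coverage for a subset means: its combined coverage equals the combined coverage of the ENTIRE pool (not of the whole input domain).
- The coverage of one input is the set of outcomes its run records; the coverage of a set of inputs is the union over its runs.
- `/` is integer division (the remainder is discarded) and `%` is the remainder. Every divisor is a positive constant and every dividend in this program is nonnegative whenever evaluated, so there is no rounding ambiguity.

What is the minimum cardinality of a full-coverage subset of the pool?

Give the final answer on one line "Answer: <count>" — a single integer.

#1 (p=9, q=4) -> B1->F, B2->F, B3->T, B4->F, B6->F; covered: B1=F, B2=F, B3=T, B4=F, B6=F
#2 (p=0, q=3) -> B1->T, B2->T, B4->F, B6->F; covered: B1=T, B2=T, B4=F, B6=F
#3 (p=8, q=0) -> B1->F, B2->F, B3->T, B4->F, B6->F; covered: B1=F, B2=F, B3=T, B4=F, B6=F
#4 (p=14, q=2) -> B1->F, B2->F, B3->T, B4->T, B5->T, B4->T, B5->T, B4->F, B6->T, B7->T; covered: B1=F, B2=F, B3=T, B4=T, B4=F, B5=T, B6=T, B7=T
#5 (p=13, q=2) -> B1->F, B2->F, B3->T, B4->T, B5->T, B4->F, B6->T, B7->F; covered: B1=F, B2=F, B3=T, B4=T, B4=F, B5=T, B6=T, B7=F
#6 (p=14, q=1) -> B1->F, B2->F, B3->T, B4->T, B5->F, B4->T, B5->F, B4->T, B5->F, B4->F, B6->T, B7->T; covered: B1=F, B2=F, B3=T, B4=T, B4=F, B5=F, B6=T, B7=T
union over all inputs: B1=T, B1=F, B2=T, B2=F, B3=T, B4=T, B4=F, B5=T, B5=F, B6=T, B6=F, B7=T, B7=F (13 outcomes)
checked all size-1 subsets: none covers 13 outcomes (max 8/13)
checked all size-2 subsets: none covers 13 outcomes (max 11/13)
size 3: inputs {2, 5, 6} cover all 13 outcomes, and no lexicographically smaller subset of this size does

Answer: 3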